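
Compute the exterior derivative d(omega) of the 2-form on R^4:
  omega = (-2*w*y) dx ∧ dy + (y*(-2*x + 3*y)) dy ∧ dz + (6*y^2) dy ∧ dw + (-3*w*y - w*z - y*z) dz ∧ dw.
d(omega) = (-2*y) dx ∧ dy ∧ dw + (-2*y) dx ∧ dy ∧ dz + (-3*w - z) dy ∧ dz ∧ dw

For a 2-form omega = sum_{i<j} g_{ij} dx_i ∧ dx_j, the exterior derivative is
  d(omega) = sum_{i<j} d(g_{ij}) ∧ dx_i ∧ dx_j = sum_{i<j, k} (∂g_{ij}/∂x_k) dx_k ∧ dx_i ∧ dx_j.
Expand each term, using dx_k ∧ dx_i ∧ dx_j = sgn(permutation) dx_{(a)} ∧ dx_{(b)} ∧ dx_{(c)} with (a < b < c) sorted:
  d(-2*w*y) includes (∂/∂w)(-2*w*y) dw = (-2*y) dw, which multiplied by dx ∧ dy gives (-2*y) dx ∧ dy ∧ dw
  d(y*(-2*x + 3*y)) includes (∂/∂x)(y*(-2*x + 3*y)) dx = (-2*y) dx, which multiplied by dy ∧ dz gives (-2*y) dx ∧ dy ∧ dz
  d(-3*w*y - w*z - y*z) includes (∂/∂y)(-3*w*y - w*z - y*z) dy = (-3*w - z) dy, which multiplied by dz ∧ dw gives (-3*w - z) dy ∧ dz ∧ dw
Collecting like 3-forms: d(omega) = (-2*y) dx ∧ dy ∧ dw + (-2*y) dx ∧ dy ∧ dz + (-3*w - z) dy ∧ dz ∧ dw.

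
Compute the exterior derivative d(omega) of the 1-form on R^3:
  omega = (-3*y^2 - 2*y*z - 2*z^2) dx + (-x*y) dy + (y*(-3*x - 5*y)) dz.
d(omega) = (5*y + 2*z) dx ∧ dy + (-y + 4*z) dx ∧ dz + (-3*x - 10*y) dy ∧ dz

For a 1-form omega = sum_i f_i dx_i, the exterior derivative is
  d(omega) = sum_{i < j} (∂f_j/∂x_i - ∂f_i/∂x_j) dx_i ∧ dx_j.
  coefficient of dx ∧ dy: ∂f_2/∂x - ∂f_1/∂y = ∂(-x*y)/∂x - ∂(-3*y^2 - 2*y*z - 2*z^2)/∂y = 5*y + 2*z
  coefficient of dx ∧ dz: ∂f_3/∂x - ∂f_1/∂z = ∂(y*(-3*x - 5*y))/∂x - ∂(-3*y^2 - 2*y*z - 2*z^2)/∂z = -y + 4*z
  coefficient of dy ∧ dz: ∂f_3/∂y - ∂f_2/∂z = ∂(y*(-3*x - 5*y))/∂y - ∂(-x*y)/∂z = -3*x - 10*y
Assembling: d(omega) = (5*y + 2*z) dx ∧ dy + (-y + 4*z) dx ∧ dz + (-3*x - 10*y) dy ∧ dz.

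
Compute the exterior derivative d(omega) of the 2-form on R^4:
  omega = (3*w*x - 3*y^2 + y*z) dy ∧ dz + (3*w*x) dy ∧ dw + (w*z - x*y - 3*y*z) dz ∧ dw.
d(omega) = (3*w) dx ∧ dy ∧ dz + (2*x - 3*z) dy ∧ dz ∧ dw + (3*w) dx ∧ dy ∧ dw + (-y) dx ∧ dz ∧ dw

For a 2-form omega = sum_{i<j} g_{ij} dx_i ∧ dx_j, the exterior derivative is
  d(omega) = sum_{i<j} d(g_{ij}) ∧ dx_i ∧ dx_j = sum_{i<j, k} (∂g_{ij}/∂x_k) dx_k ∧ dx_i ∧ dx_j.
Expand each term, using dx_k ∧ dx_i ∧ dx_j = sgn(permutation) dx_{(a)} ∧ dx_{(b)} ∧ dx_{(c)} with (a < b < c) sorted:
  d(3*w*x - 3*y^2 + y*z) includes (∂/∂x)(3*w*x - 3*y^2 + y*z) dx = (3*w) dx, which multiplied by dy ∧ dz gives (3*w) dx ∧ dy ∧ dz
  d(3*w*x - 3*y^2 + y*z) includes (∂/∂w)(3*w*x - 3*y^2 + y*z) dw = (3*x) dw, which multiplied by dy ∧ dz gives (3*x) dy ∧ dz ∧ dw
  d(3*w*x) includes (∂/∂x)(3*w*x) dx = (3*w) dx, which multiplied by dy ∧ dw gives (3*w) dx ∧ dy ∧ dw
  d(w*z - x*y - 3*y*z) includes (∂/∂x)(w*z - x*y - 3*y*z) dx = (-y) dx, which multiplied by dz ∧ dw gives (-y) dx ∧ dz ∧ dw
  d(w*z - x*y - 3*y*z) includes (∂/∂y)(w*z - x*y - 3*y*z) dy = (-x - 3*z) dy, which multiplied by dz ∧ dw gives (-x - 3*z) dy ∧ dz ∧ dw
Collecting like 3-forms: d(omega) = (3*w) dx ∧ dy ∧ dz + (2*x - 3*z) dy ∧ dz ∧ dw + (3*w) dx ∧ dy ∧ dw + (-y) dx ∧ dz ∧ dw.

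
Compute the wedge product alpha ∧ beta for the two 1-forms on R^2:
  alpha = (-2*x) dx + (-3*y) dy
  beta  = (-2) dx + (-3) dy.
alpha ∧ beta = (6*x - 6*y) dx ∧ dy

Distribute the wedge, using dx_i ∧ dx_j = -dx_j ∧ dx_i and dx_i ∧ dx_i = 0. For each pair (i, j) with i < j, the coefficient of dx_i ∧ dx_j in alpha ∧ beta is (alpha_i * beta_j - alpha_j * beta_i). Collecting: alpha ∧ beta = (6*x - 6*y) dx ∧ dy.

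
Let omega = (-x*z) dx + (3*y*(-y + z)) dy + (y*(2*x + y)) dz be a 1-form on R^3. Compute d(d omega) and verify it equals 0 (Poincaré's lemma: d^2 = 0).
d(d omega) = 0

Step 1: d omega = sum_{i<j} (∂f_j/∂x_i - ∂f_i/∂x_j) dx_i ∧ dx_j:
  coeff of dx ∧ dy: 0
  coeff of dx ∧ dz: x + 2*y
  coeff of dy ∧ dz: 2*x - y
Step 2: Apply d again to each 2-form coefficient. The only possible 3-form in R^3 is dx ∧ dy ∧ dz, with coefficient
  ∂(coeff of dy∧dz)/∂x - ∂(coeff of dx∧dz)/∂y + ∂(coeff of dx∧dy)/∂z
  = ∂/∂x (2*x - y) - ∂/∂y (x + 2*y) + ∂/∂z (0).
Each of these terms simplifies to sums of mixed partials that cancel in pairs. The result is 0 (by equality of mixed partials for smooth functions — Schwarz / Clairaut).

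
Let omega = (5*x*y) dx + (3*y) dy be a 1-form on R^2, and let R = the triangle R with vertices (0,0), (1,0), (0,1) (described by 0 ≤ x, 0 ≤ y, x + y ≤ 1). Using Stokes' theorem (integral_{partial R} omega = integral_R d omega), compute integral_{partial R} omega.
integral_(partial R) omega = -5/6

Stokes: integral_partial_R omega = integral_R d omega with d omega = (∂Q/∂x - ∂P/∂y) dx ∧ dy.
  ∂Q/∂x = 0
  ∂P/∂y = 5*x
  integrand = ∂Q/∂x - ∂P/∂y = -5*x.
Integrating over R: integral_0^1 integral_0^{1-x} (-5*x) dy dx = -5/6.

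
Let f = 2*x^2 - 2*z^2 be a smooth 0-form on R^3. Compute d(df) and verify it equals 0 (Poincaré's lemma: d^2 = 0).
d(df) = 0

Step 1: df = sum_i (∂f/∂x_i) dx_i = (4*x) dx + (0) dy + (-4*z) dz.
Step 2: Apply d again. Using the 1-form formula, the coefficient of dx ∧ dy in d(df) is ∂^2 f/∂x ∂y - ∂^2 f/∂y ∂x = (0) - (0) = 0 (equality of mixed partials for smooth f).
Similarly for dx ∧ dz and dy ∧ dz — all coefficients vanish. So d(df) = 0.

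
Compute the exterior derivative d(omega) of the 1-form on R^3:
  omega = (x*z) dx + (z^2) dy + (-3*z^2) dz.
d(omega) = (-x) dx ∧ dz + (-2*z) dy ∧ dz

For a 1-form omega = sum_i f_i dx_i, the exterior derivative is
  d(omega) = sum_{i < j} (∂f_j/∂x_i - ∂f_i/∂x_j) dx_i ∧ dx_j.
  coefficient of dx ∧ dz: ∂f_3/∂x - ∂f_1/∂z = ∂(-3*z^2)/∂x - ∂(x*z)/∂z = -x
  coefficient of dy ∧ dz: ∂f_3/∂y - ∂f_2/∂z = ∂(-3*z^2)/∂y - ∂(z^2)/∂z = -2*z
Assembling: d(omega) = (-x) dx ∧ dz + (-2*z) dy ∧ dz.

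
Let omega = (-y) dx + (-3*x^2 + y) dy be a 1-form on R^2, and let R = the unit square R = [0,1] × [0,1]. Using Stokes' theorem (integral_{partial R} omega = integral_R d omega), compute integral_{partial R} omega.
integral_(partial R) omega = -2

Stokes: integral_partial_R omega = integral_R d omega with d omega = (∂Q/∂x - ∂P/∂y) dx ∧ dy.
  ∂Q/∂x = -6*x
  ∂P/∂y = -1
  integrand = ∂Q/∂x - ∂P/∂y = 1 - 6*x.
Integrating over R: integral_0^1 integral_0^1 (1 - 6*x) dx dy = -2.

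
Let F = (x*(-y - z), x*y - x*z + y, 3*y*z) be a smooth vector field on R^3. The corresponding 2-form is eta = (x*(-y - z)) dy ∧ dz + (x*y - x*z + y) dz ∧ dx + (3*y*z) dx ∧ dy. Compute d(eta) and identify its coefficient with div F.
d(eta) = (x + 2*y - z + 1) dx ∧ dy ∧ dz; div F = x + 2*y - z + 1

For a 2-form in R^3 of the form above, applying d gives a 3-form with coefficient ∂P/∂x + ∂Q/∂y + ∂R/∂z:
  ∂P/∂x = -y - z
  ∂Q/∂y = x + 1
  ∂R/∂z = 3*y
Sum = x + 2*y - z + 1, which is exactly div F.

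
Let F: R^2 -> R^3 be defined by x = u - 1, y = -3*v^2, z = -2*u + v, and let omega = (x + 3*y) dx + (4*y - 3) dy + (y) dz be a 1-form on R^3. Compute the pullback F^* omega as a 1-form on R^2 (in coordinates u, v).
F^* omega = (u - 3*v^2 - 1) du + (3*v*(24*v^2 - v + 6)) dv

Using F^*(f dg) = (f ∘ F) d(g ∘ F), substitute each coordinate x_i by F_i(u, v) in f_i, and replace dx_i by d F_i = (∂F_i/∂u) du + (∂F_i/∂v) dv.
  For the x component: f_1(F) = u - 9*v^2 - 1; d F_1 = (1) du + (0) dv
  For the y component: f_2(F) = -12*v^2 - 3; d F_2 = (0) du + (-6*v) dv
  For the z component: f_3(F) = -3*v^2; d F_3 = (-2) du + (1) dv
Combining and collecting du, dv coefficients:
  coeff of du: u - 3*v^2 - 1
  coeff of dv: 3*v*(24*v^2 - v + 6)
F^* omega = (u - 3*v^2 - 1) du + (3*v*(24*v^2 - v + 6)) dv.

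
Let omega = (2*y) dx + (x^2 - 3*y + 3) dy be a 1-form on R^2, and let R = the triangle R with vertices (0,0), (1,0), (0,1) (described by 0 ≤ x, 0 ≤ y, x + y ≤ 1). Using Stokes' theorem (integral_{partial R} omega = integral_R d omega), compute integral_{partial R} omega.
integral_(partial R) omega = -2/3

Stokes: integral_partial_R omega = integral_R d omega with d omega = (∂Q/∂x - ∂P/∂y) dx ∧ dy.
  ∂Q/∂x = 2*x
  ∂P/∂y = 2
  integrand = ∂Q/∂x - ∂P/∂y = 2*x - 2.
Integrating over R: integral_0^1 integral_0^{1-x} (2*x - 2) dy dx = -2/3.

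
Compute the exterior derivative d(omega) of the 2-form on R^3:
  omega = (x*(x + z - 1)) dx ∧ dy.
d(omega) = (x) dx ∧ dy ∧ dz

For a 2-form omega = sum_{i<j} g_{ij} dx_i ∧ dx_j, the exterior derivative is
  d(omega) = sum_{i<j} d(g_{ij}) ∧ dx_i ∧ dx_j = sum_{i<j, k} (∂g_{ij}/∂x_k) dx_k ∧ dx_i ∧ dx_j.
Expand each term, using dx_k ∧ dx_i ∧ dx_j = sgn(permutation) dx_{(a)} ∧ dx_{(b)} ∧ dx_{(c)} with (a < b < c) sorted:
  d(x*(x + z - 1)) includes (∂/∂z)(x*(x + z - 1)) dz = (x) dz, which multiplied by dx ∧ dy gives (x) dx ∧ dy ∧ dz
Collecting like 3-forms: d(omega) = (x) dx ∧ dy ∧ dz.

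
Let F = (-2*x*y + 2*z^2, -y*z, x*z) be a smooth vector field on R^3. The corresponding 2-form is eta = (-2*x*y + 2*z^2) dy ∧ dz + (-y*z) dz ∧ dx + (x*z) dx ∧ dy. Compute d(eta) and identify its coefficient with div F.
d(eta) = (x - 2*y - z) dx ∧ dy ∧ dz; div F = x - 2*y - z

For a 2-form in R^3 of the form above, applying d gives a 3-form with coefficient ∂P/∂x + ∂Q/∂y + ∂R/∂z:
  ∂P/∂x = -2*y
  ∂Q/∂y = -z
  ∂R/∂z = x
Sum = x - 2*y - z, which is exactly div F.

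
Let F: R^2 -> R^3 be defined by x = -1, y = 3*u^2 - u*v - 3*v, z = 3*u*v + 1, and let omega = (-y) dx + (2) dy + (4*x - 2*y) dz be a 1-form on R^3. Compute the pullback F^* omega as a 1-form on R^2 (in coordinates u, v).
F^* omega = (-18*u^2*v + 6*u*v^2 + 12*u + 18*v^2 - 14*v) du + (-18*u^3 + 6*u^2*v + 18*u*v - 14*u - 6) dv

Using F^*(f dg) = (f ∘ F) d(g ∘ F), substitute each coordinate x_i by F_i(u, v) in f_i, and replace dx_i by d F_i = (∂F_i/∂u) du + (∂F_i/∂v) dv.
  For the x component: f_1(F) = -3*u^2 + u*v + 3*v; d F_1 = (0) du + (0) dv
  For the y component: f_2(F) = 2; d F_2 = (6*u - v) du + (-u - 3) dv
  For the z component: f_3(F) = -6*u^2 + 2*u*v + 6*v - 4; d F_3 = (3*v) du + (3*u) dv
Combining and collecting du, dv coefficients:
  coeff of du: -18*u^2*v + 6*u*v^2 + 12*u + 18*v^2 - 14*v
  coeff of dv: -18*u^3 + 6*u^2*v + 18*u*v - 14*u - 6
F^* omega = (-18*u^2*v + 6*u*v^2 + 12*u + 18*v^2 - 14*v) du + (-18*u^3 + 6*u^2*v + 18*u*v - 14*u - 6) dv.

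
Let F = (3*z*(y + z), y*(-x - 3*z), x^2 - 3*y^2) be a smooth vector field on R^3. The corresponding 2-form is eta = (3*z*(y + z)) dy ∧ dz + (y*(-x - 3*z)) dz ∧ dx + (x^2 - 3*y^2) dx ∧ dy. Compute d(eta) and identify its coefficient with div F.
d(eta) = (-x - 3*z) dx ∧ dy ∧ dz; div F = -x - 3*z

For a 2-form in R^3 of the form above, applying d gives a 3-form with coefficient ∂P/∂x + ∂Q/∂y + ∂R/∂z:
  ∂P/∂x = 0
  ∂Q/∂y = -x - 3*z
  ∂R/∂z = 0
Sum = -x - 3*z, which is exactly div F.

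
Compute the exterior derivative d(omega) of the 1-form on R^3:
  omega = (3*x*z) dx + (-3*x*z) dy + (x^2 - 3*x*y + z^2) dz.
d(omega) = (-3*z) dx ∧ dy + (-x - 3*y) dx ∧ dz

For a 1-form omega = sum_i f_i dx_i, the exterior derivative is
  d(omega) = sum_{i < j} (∂f_j/∂x_i - ∂f_i/∂x_j) dx_i ∧ dx_j.
  coefficient of dx ∧ dy: ∂f_2/∂x - ∂f_1/∂y = ∂(-3*x*z)/∂x - ∂(3*x*z)/∂y = -3*z
  coefficient of dx ∧ dz: ∂f_3/∂x - ∂f_1/∂z = ∂(x^2 - 3*x*y + z^2)/∂x - ∂(3*x*z)/∂z = -x - 3*y
Assembling: d(omega) = (-3*z) dx ∧ dy + (-x - 3*y) dx ∧ dz.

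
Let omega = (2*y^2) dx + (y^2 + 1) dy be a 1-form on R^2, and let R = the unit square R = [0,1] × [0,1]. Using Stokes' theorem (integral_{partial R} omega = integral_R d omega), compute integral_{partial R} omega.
integral_(partial R) omega = -2

Stokes: integral_partial_R omega = integral_R d omega with d omega = (∂Q/∂x - ∂P/∂y) dx ∧ dy.
  ∂Q/∂x = 0
  ∂P/∂y = 4*y
  integrand = ∂Q/∂x - ∂P/∂y = -4*y.
Integrating over R: integral_0^1 integral_0^1 (-4*y) dx dy = -2.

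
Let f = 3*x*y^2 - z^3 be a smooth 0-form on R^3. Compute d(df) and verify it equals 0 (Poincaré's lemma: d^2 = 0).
d(df) = 0

Step 1: df = sum_i (∂f/∂x_i) dx_i = (3*y^2) dx + (6*x*y) dy + (-3*z^2) dz.
Step 2: Apply d again. Using the 1-form formula, the coefficient of dx ∧ dy in d(df) is ∂^2 f/∂x ∂y - ∂^2 f/∂y ∂x = (6*y) - (6*y) = 0 (equality of mixed partials for smooth f).
Similarly for dx ∧ dz and dy ∧ dz — all coefficients vanish. So d(df) = 0.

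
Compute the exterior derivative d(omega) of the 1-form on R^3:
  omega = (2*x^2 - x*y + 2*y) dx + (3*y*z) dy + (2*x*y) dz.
d(omega) = (x - 2) dx ∧ dy + (2*y) dx ∧ dz + (2*x - 3*y) dy ∧ dz

For a 1-form omega = sum_i f_i dx_i, the exterior derivative is
  d(omega) = sum_{i < j} (∂f_j/∂x_i - ∂f_i/∂x_j) dx_i ∧ dx_j.
  coefficient of dx ∧ dy: ∂f_2/∂x - ∂f_1/∂y = ∂(3*y*z)/∂x - ∂(2*x^2 - x*y + 2*y)/∂y = x - 2
  coefficient of dx ∧ dz: ∂f_3/∂x - ∂f_1/∂z = ∂(2*x*y)/∂x - ∂(2*x^2 - x*y + 2*y)/∂z = 2*y
  coefficient of dy ∧ dz: ∂f_3/∂y - ∂f_2/∂z = ∂(2*x*y)/∂y - ∂(3*y*z)/∂z = 2*x - 3*y
Assembling: d(omega) = (x - 2) dx ∧ dy + (2*y) dx ∧ dz + (2*x - 3*y) dy ∧ dz.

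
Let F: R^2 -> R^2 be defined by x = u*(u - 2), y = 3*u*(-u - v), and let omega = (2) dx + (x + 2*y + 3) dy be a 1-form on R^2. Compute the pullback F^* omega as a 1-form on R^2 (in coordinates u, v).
F^* omega = (30*u^3 + 51*u^2*v + 12*u^2 + 18*u*v^2 + 6*u*v - 14*u - 9*v - 4) du + (3*u*(5*u^2 + 6*u*v + 2*u - 3)) dv

Using F^*(f dg) = (f ∘ F) d(g ∘ F), substitute each coordinate x_i by F_i(u, v) in f_i, and replace dx_i by d F_i = (∂F_i/∂u) du + (∂F_i/∂v) dv.
  For the x component: f_1(F) = 2; d F_1 = (2*u - 2) du + (0) dv
  For the y component: f_2(F) = -5*u^2 - 6*u*v - 2*u + 3; d F_2 = (-6*u - 3*v) du + (-3*u) dv
Combining and collecting du, dv coefficients:
  coeff of du: 30*u^3 + 51*u^2*v + 12*u^2 + 18*u*v^2 + 6*u*v - 14*u - 9*v - 4
  coeff of dv: 3*u*(5*u^2 + 6*u*v + 2*u - 3)
F^* omega = (30*u^3 + 51*u^2*v + 12*u^2 + 18*u*v^2 + 6*u*v - 14*u - 9*v - 4) du + (3*u*(5*u^2 + 6*u*v + 2*u - 3)) dv.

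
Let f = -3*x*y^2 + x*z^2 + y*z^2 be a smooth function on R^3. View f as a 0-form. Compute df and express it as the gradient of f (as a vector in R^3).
df = (-3*y^2 + z^2) dx + (-6*x*y + z^2) dy + (2*z*(x + y)) dz; grad f = (-3*y^2 + z^2, -6*x*y + z^2, 2*z*(x + y))

For a 0-form f, d f = (∂f/∂x) dx + (∂f/∂y) dy + (∂f/∂z) dz. The components of the vector representation are exactly the entries of grad f in Cartesian coordinates:
  ∂f/∂x = -3*y^2 + z^2
  ∂f/∂y = -6*x*y + z^2
  ∂f/∂z = 2*z*(x + y).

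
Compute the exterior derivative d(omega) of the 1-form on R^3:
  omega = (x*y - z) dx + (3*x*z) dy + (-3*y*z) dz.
d(omega) = (-x + 3*z) dx ∧ dy + (1) dx ∧ dz + (-3*x - 3*z) dy ∧ dz

For a 1-form omega = sum_i f_i dx_i, the exterior derivative is
  d(omega) = sum_{i < j} (∂f_j/∂x_i - ∂f_i/∂x_j) dx_i ∧ dx_j.
  coefficient of dx ∧ dy: ∂f_2/∂x - ∂f_1/∂y = ∂(3*x*z)/∂x - ∂(x*y - z)/∂y = -x + 3*z
  coefficient of dx ∧ dz: ∂f_3/∂x - ∂f_1/∂z = ∂(-3*y*z)/∂x - ∂(x*y - z)/∂z = 1
  coefficient of dy ∧ dz: ∂f_3/∂y - ∂f_2/∂z = ∂(-3*y*z)/∂y - ∂(3*x*z)/∂z = -3*x - 3*z
Assembling: d(omega) = (-x + 3*z) dx ∧ dy + (1) dx ∧ dz + (-3*x - 3*z) dy ∧ dz.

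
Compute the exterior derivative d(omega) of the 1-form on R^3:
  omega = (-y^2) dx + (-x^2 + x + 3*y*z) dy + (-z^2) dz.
d(omega) = (-2*x + 2*y + 1) dx ∧ dy + (-3*y) dy ∧ dz

For a 1-form omega = sum_i f_i dx_i, the exterior derivative is
  d(omega) = sum_{i < j} (∂f_j/∂x_i - ∂f_i/∂x_j) dx_i ∧ dx_j.
  coefficient of dx ∧ dy: ∂f_2/∂x - ∂f_1/∂y = ∂(-x^2 + x + 3*y*z)/∂x - ∂(-y^2)/∂y = -2*x + 2*y + 1
  coefficient of dy ∧ dz: ∂f_3/∂y - ∂f_2/∂z = ∂(-z^2)/∂y - ∂(-x^2 + x + 3*y*z)/∂z = -3*y
Assembling: d(omega) = (-2*x + 2*y + 1) dx ∧ dy + (-3*y) dy ∧ dz.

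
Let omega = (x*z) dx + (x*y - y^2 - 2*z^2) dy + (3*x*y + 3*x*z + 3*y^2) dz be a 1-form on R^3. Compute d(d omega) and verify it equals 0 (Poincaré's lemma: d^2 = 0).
d(d omega) = 0

Step 1: d omega = sum_{i<j} (∂f_j/∂x_i - ∂f_i/∂x_j) dx_i ∧ dx_j:
  coeff of dx ∧ dy: y
  coeff of dx ∧ dz: -x + 3*y + 3*z
  coeff of dy ∧ dz: 3*x + 6*y + 4*z
Step 2: Apply d again to each 2-form coefficient. The only possible 3-form in R^3 is dx ∧ dy ∧ dz, with coefficient
  ∂(coeff of dy∧dz)/∂x - ∂(coeff of dx∧dz)/∂y + ∂(coeff of dx∧dy)/∂z
  = ∂/∂x (3*x + 6*y + 4*z) - ∂/∂y (-x + 3*y + 3*z) + ∂/∂z (y).
Each of these terms simplifies to sums of mixed partials that cancel in pairs. The result is 0 (by equality of mixed partials for smooth functions — Schwarz / Clairaut).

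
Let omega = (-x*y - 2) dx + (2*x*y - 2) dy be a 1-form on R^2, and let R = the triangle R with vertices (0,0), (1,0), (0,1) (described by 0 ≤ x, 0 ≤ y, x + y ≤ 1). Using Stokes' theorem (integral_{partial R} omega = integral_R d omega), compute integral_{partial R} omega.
integral_(partial R) omega = 1/2

Stokes: integral_partial_R omega = integral_R d omega with d omega = (∂Q/∂x - ∂P/∂y) dx ∧ dy.
  ∂Q/∂x = 2*y
  ∂P/∂y = -x
  integrand = ∂Q/∂x - ∂P/∂y = x + 2*y.
Integrating over R: integral_0^1 integral_0^{1-x} (x + 2*y) dy dx = 1/2.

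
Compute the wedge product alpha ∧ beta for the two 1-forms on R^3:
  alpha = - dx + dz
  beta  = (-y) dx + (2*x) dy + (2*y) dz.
alpha ∧ beta = (-2*x) dx ∧ dy + (-y) dx ∧ dz + (-2*x) dy ∧ dz

Distribute the wedge, using dx_i ∧ dx_j = -dx_j ∧ dx_i and dx_i ∧ dx_i = 0. For each pair (i, j) with i < j, the coefficient of dx_i ∧ dx_j in alpha ∧ beta is (alpha_i * beta_j - alpha_j * beta_i). Collecting: alpha ∧ beta = (-2*x) dx ∧ dy + (-y) dx ∧ dz + (-2*x) dy ∧ dz.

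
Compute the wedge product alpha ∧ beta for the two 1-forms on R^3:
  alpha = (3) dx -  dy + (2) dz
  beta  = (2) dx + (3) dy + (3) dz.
alpha ∧ beta = (11) dx ∧ dy + (5) dx ∧ dz + (-9) dy ∧ dz

Distribute the wedge, using dx_i ∧ dx_j = -dx_j ∧ dx_i and dx_i ∧ dx_i = 0. For each pair (i, j) with i < j, the coefficient of dx_i ∧ dx_j in alpha ∧ beta is (alpha_i * beta_j - alpha_j * beta_i). Collecting: alpha ∧ beta = (11) dx ∧ dy + (5) dx ∧ dz + (-9) dy ∧ dz.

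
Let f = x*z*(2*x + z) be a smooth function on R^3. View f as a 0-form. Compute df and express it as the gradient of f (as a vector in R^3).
df = (z*(4*x + z)) dx + (0) dy + (2*x*(x + z)) dz; grad f = (z*(4*x + z), 0, 2*x*(x + z))

For a 0-form f, d f = (∂f/∂x) dx + (∂f/∂y) dy + (∂f/∂z) dz. The components of the vector representation are exactly the entries of grad f in Cartesian coordinates:
  ∂f/∂x = z*(4*x + z)
  ∂f/∂y = 0
  ∂f/∂z = 2*x*(x + z).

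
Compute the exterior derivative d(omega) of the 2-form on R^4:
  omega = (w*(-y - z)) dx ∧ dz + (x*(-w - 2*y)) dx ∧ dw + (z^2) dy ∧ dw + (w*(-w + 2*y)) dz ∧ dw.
d(omega) = (w) dx ∧ dy ∧ dz + (-y - z) dx ∧ dz ∧ dw + (2*x) dx ∧ dy ∧ dw + (2*w - 2*z) dy ∧ dz ∧ dw

For a 2-form omega = sum_{i<j} g_{ij} dx_i ∧ dx_j, the exterior derivative is
  d(omega) = sum_{i<j} d(g_{ij}) ∧ dx_i ∧ dx_j = sum_{i<j, k} (∂g_{ij}/∂x_k) dx_k ∧ dx_i ∧ dx_j.
Expand each term, using dx_k ∧ dx_i ∧ dx_j = sgn(permutation) dx_{(a)} ∧ dx_{(b)} ∧ dx_{(c)} with (a < b < c) sorted:
  d(w*(-y - z)) includes (∂/∂y)(w*(-y - z)) dy = (-w) dy, which multiplied by dx ∧ dz gives (w) dx ∧ dy ∧ dz
  d(w*(-y - z)) includes (∂/∂w)(w*(-y - z)) dw = (-y - z) dw, which multiplied by dx ∧ dz gives (-y - z) dx ∧ dz ∧ dw
  d(x*(-w - 2*y)) includes (∂/∂y)(x*(-w - 2*y)) dy = (-2*x) dy, which multiplied by dx ∧ dw gives (2*x) dx ∧ dy ∧ dw
  d(z^2) includes (∂/∂z)(z^2) dz = (2*z) dz, which multiplied by dy ∧ dw gives (-2*z) dy ∧ dz ∧ dw
  d(w*(-w + 2*y)) includes (∂/∂y)(w*(-w + 2*y)) dy = (2*w) dy, which multiplied by dz ∧ dw gives (2*w) dy ∧ dz ∧ dw
Collecting like 3-forms: d(omega) = (w) dx ∧ dy ∧ dz + (-y - z) dx ∧ dz ∧ dw + (2*x) dx ∧ dy ∧ dw + (2*w - 2*z) dy ∧ dz ∧ dw.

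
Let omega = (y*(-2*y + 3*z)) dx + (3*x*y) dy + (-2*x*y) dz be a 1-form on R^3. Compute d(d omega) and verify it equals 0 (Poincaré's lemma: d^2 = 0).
d(d omega) = 0

Step 1: d omega = sum_{i<j} (∂f_j/∂x_i - ∂f_i/∂x_j) dx_i ∧ dx_j:
  coeff of dx ∧ dy: 7*y - 3*z
  coeff of dx ∧ dz: -5*y
  coeff of dy ∧ dz: -2*x
Step 2: Apply d again to each 2-form coefficient. The only possible 3-form in R^3 is dx ∧ dy ∧ dz, with coefficient
  ∂(coeff of dy∧dz)/∂x - ∂(coeff of dx∧dz)/∂y + ∂(coeff of dx∧dy)/∂z
  = ∂/∂x (-2*x) - ∂/∂y (-5*y) + ∂/∂z (7*y - 3*z).
Each of these terms simplifies to sums of mixed partials that cancel in pairs. The result is 0 (by equality of mixed partials for smooth functions — Schwarz / Clairaut).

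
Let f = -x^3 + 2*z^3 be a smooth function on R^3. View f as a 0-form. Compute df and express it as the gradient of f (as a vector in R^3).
df = (-3*x^2) dx + (0) dy + (6*z^2) dz; grad f = (-3*x^2, 0, 6*z^2)

For a 0-form f, d f = (∂f/∂x) dx + (∂f/∂y) dy + (∂f/∂z) dz. The components of the vector representation are exactly the entries of grad f in Cartesian coordinates:
  ∂f/∂x = -3*x^2
  ∂f/∂y = 0
  ∂f/∂z = 6*z^2.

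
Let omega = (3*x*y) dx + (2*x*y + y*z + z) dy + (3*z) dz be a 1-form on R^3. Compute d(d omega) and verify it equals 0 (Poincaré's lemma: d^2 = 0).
d(d omega) = 0

Step 1: d omega = sum_{i<j} (∂f_j/∂x_i - ∂f_i/∂x_j) dx_i ∧ dx_j:
  coeff of dx ∧ dy: -3*x + 2*y
  coeff of dx ∧ dz: 0
  coeff of dy ∧ dz: -y - 1
Step 2: Apply d again to each 2-form coefficient. The only possible 3-form in R^3 is dx ∧ dy ∧ dz, with coefficient
  ∂(coeff of dy∧dz)/∂x - ∂(coeff of dx∧dz)/∂y + ∂(coeff of dx∧dy)/∂z
  = ∂/∂x (-y - 1) - ∂/∂y (0) + ∂/∂z (-3*x + 2*y).
Each of these terms simplifies to sums of mixed partials that cancel in pairs. The result is 0 (by equality of mixed partials for smooth functions — Schwarz / Clairaut).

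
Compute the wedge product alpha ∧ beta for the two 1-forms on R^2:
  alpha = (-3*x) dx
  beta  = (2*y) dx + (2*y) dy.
alpha ∧ beta = (-6*x*y) dx ∧ dy

Distribute the wedge, using dx_i ∧ dx_j = -dx_j ∧ dx_i and dx_i ∧ dx_i = 0. For each pair (i, j) with i < j, the coefficient of dx_i ∧ dx_j in alpha ∧ beta is (alpha_i * beta_j - alpha_j * beta_i). Collecting: alpha ∧ beta = (-6*x*y) dx ∧ dy.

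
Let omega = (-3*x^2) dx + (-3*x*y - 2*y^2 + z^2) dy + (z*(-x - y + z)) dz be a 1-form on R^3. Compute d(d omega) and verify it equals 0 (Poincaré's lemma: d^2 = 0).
d(d omega) = 0

Step 1: d omega = sum_{i<j} (∂f_j/∂x_i - ∂f_i/∂x_j) dx_i ∧ dx_j:
  coeff of dx ∧ dy: -3*y
  coeff of dx ∧ dz: -z
  coeff of dy ∧ dz: -3*z
Step 2: Apply d again to each 2-form coefficient. The only possible 3-form in R^3 is dx ∧ dy ∧ dz, with coefficient
  ∂(coeff of dy∧dz)/∂x - ∂(coeff of dx∧dz)/∂y + ∂(coeff of dx∧dy)/∂z
  = ∂/∂x (-3*z) - ∂/∂y (-z) + ∂/∂z (-3*y).
Each of these terms simplifies to sums of mixed partials that cancel in pairs. The result is 0 (by equality of mixed partials for smooth functions — Schwarz / Clairaut).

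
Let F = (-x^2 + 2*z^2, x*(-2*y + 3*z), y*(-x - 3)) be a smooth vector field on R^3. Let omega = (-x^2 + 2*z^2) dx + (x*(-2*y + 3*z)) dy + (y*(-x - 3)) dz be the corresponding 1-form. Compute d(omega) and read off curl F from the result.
d(omega) = (-4*x - 3) dy ∧ dz + (y + 4*z) dz ∧ dx + (-2*y + 3*z) dx ∧ dy; curl F = (-4*x - 3, y + 4*z, -2*y + 3*z)

d omega = sum_{i<j} (∂f_j/∂x_i - ∂f_i/∂x_j) dx_i ∧ dx_j. Under the identification (dy ∧ dz, dz ∧ dx, dx ∧ dy) ↔ (e_x, e_y, e_z), the coefficients are exactly the components of curl F. Compute:
  ∂R/∂y - ∂Q/∂z = (-x - 3) - (3*x) = -4*x - 3
  ∂P/∂z - ∂R/∂x = (4*z) - (-y) = y + 4*z
  ∂Q/∂x - ∂P/∂y = (-2*y + 3*z) - (0) = -2*y + 3*z.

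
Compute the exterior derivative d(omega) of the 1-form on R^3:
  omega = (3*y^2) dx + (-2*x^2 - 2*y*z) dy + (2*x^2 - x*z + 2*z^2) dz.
d(omega) = (-4*x - 6*y) dx ∧ dy + (4*x - z) dx ∧ dz + (2*y) dy ∧ dz

For a 1-form omega = sum_i f_i dx_i, the exterior derivative is
  d(omega) = sum_{i < j} (∂f_j/∂x_i - ∂f_i/∂x_j) dx_i ∧ dx_j.
  coefficient of dx ∧ dy: ∂f_2/∂x - ∂f_1/∂y = ∂(-2*x^2 - 2*y*z)/∂x - ∂(3*y^2)/∂y = -4*x - 6*y
  coefficient of dx ∧ dz: ∂f_3/∂x - ∂f_1/∂z = ∂(2*x^2 - x*z + 2*z^2)/∂x - ∂(3*y^2)/∂z = 4*x - z
  coefficient of dy ∧ dz: ∂f_3/∂y - ∂f_2/∂z = ∂(2*x^2 - x*z + 2*z^2)/∂y - ∂(-2*x^2 - 2*y*z)/∂z = 2*y
Assembling: d(omega) = (-4*x - 6*y) dx ∧ dy + (4*x - z) dx ∧ dz + (2*y) dy ∧ dz.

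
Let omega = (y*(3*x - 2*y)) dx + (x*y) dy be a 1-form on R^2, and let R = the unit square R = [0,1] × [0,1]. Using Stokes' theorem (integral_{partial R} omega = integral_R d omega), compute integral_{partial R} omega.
integral_(partial R) omega = 1

Stokes: integral_partial_R omega = integral_R d omega with d omega = (∂Q/∂x - ∂P/∂y) dx ∧ dy.
  ∂Q/∂x = y
  ∂P/∂y = 3*x - 4*y
  integrand = ∂Q/∂x - ∂P/∂y = -3*x + 5*y.
Integrating over R: integral_0^1 integral_0^1 (-3*x + 5*y) dx dy = 1.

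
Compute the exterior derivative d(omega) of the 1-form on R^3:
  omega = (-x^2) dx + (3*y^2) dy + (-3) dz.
d(omega) = 0

For a 1-form omega = sum_i f_i dx_i, the exterior derivative is
  d(omega) = sum_{i < j} (∂f_j/∂x_i - ∂f_i/∂x_j) dx_i ∧ dx_j.

Assembling: d(omega) = 0.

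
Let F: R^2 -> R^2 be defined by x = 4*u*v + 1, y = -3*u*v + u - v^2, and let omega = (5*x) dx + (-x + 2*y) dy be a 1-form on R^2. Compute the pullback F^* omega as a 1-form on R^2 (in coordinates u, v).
F^* omega = (110*u*v^2 - 16*u*v + 2*u + 6*v^3 - 2*v^2 + 23*v - 1) du + (110*u^2*v - 6*u^2 + 26*u*v^2 - 4*u*v + 23*u + 4*v^3 + 2*v) dv

Using F^*(f dg) = (f ∘ F) d(g ∘ F), substitute each coordinate x_i by F_i(u, v) in f_i, and replace dx_i by d F_i = (∂F_i/∂u) du + (∂F_i/∂v) dv.
  For the x component: f_1(F) = 20*u*v + 5; d F_1 = (4*v) du + (4*u) dv
  For the y component: f_2(F) = -10*u*v + 2*u - 2*v^2 - 1; d F_2 = (1 - 3*v) du + (-3*u - 2*v) dv
Combining and collecting du, dv coefficients:
  coeff of du: 110*u*v^2 - 16*u*v + 2*u + 6*v^3 - 2*v^2 + 23*v - 1
  coeff of dv: 110*u^2*v - 6*u^2 + 26*u*v^2 - 4*u*v + 23*u + 4*v^3 + 2*v
F^* omega = (110*u*v^2 - 16*u*v + 2*u + 6*v^3 - 2*v^2 + 23*v - 1) du + (110*u^2*v - 6*u^2 + 26*u*v^2 - 4*u*v + 23*u + 4*v^3 + 2*v) dv.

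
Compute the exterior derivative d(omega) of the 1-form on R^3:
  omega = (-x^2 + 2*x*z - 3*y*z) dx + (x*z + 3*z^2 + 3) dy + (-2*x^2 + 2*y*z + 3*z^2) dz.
d(omega) = (4*z) dx ∧ dy + (-6*x + 3*y) dx ∧ dz + (-x - 4*z) dy ∧ dz

For a 1-form omega = sum_i f_i dx_i, the exterior derivative is
  d(omega) = sum_{i < j} (∂f_j/∂x_i - ∂f_i/∂x_j) dx_i ∧ dx_j.
  coefficient of dx ∧ dy: ∂f_2/∂x - ∂f_1/∂y = ∂(x*z + 3*z^2 + 3)/∂x - ∂(-x^2 + 2*x*z - 3*y*z)/∂y = 4*z
  coefficient of dx ∧ dz: ∂f_3/∂x - ∂f_1/∂z = ∂(-2*x^2 + 2*y*z + 3*z^2)/∂x - ∂(-x^2 + 2*x*z - 3*y*z)/∂z = -6*x + 3*y
  coefficient of dy ∧ dz: ∂f_3/∂y - ∂f_2/∂z = ∂(-2*x^2 + 2*y*z + 3*z^2)/∂y - ∂(x*z + 3*z^2 + 3)/∂z = -x - 4*z
Assembling: d(omega) = (4*z) dx ∧ dy + (-6*x + 3*y) dx ∧ dz + (-x - 4*z) dy ∧ dz.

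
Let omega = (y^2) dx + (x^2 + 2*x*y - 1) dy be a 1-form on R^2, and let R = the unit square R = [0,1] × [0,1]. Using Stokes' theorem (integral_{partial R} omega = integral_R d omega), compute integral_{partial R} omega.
integral_(partial R) omega = 1

Stokes: integral_partial_R omega = integral_R d omega with d omega = (∂Q/∂x - ∂P/∂y) dx ∧ dy.
  ∂Q/∂x = 2*x + 2*y
  ∂P/∂y = 2*y
  integrand = ∂Q/∂x - ∂P/∂y = 2*x.
Integrating over R: integral_0^1 integral_0^1 (2*x) dx dy = 1.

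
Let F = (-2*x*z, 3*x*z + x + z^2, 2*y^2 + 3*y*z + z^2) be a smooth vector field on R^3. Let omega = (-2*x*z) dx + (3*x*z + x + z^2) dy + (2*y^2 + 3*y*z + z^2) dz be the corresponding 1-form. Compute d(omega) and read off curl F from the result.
d(omega) = (-3*x + 4*y + z) dy ∧ dz + (-2*x) dz ∧ dx + (3*z + 1) dx ∧ dy; curl F = (-3*x + 4*y + z, -2*x, 3*z + 1)

d omega = sum_{i<j} (∂f_j/∂x_i - ∂f_i/∂x_j) dx_i ∧ dx_j. Under the identification (dy ∧ dz, dz ∧ dx, dx ∧ dy) ↔ (e_x, e_y, e_z), the coefficients are exactly the components of curl F. Compute:
  ∂R/∂y - ∂Q/∂z = (4*y + 3*z) - (3*x + 2*z) = -3*x + 4*y + z
  ∂P/∂z - ∂R/∂x = (-2*x) - (0) = -2*x
  ∂Q/∂x - ∂P/∂y = (3*z + 1) - (0) = 3*z + 1.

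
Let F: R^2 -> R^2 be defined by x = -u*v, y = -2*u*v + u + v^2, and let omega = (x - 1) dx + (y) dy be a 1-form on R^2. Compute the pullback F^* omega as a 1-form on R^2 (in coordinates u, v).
F^* omega = (5*u*v^2 - 4*u*v + u - 2*v^3 + v^2 + v) du + (5*u^2*v - 2*u^2 - 6*u*v^2 + 2*u*v + u + 2*v^3) dv

Using F^*(f dg) = (f ∘ F) d(g ∘ F), substitute each coordinate x_i by F_i(u, v) in f_i, and replace dx_i by d F_i = (∂F_i/∂u) du + (∂F_i/∂v) dv.
  For the x component: f_1(F) = -u*v - 1; d F_1 = (-v) du + (-u) dv
  For the y component: f_2(F) = -2*u*v + u + v^2; d F_2 = (1 - 2*v) du + (-2*u + 2*v) dv
Combining and collecting du, dv coefficients:
  coeff of du: 5*u*v^2 - 4*u*v + u - 2*v^3 + v^2 + v
  coeff of dv: 5*u^2*v - 2*u^2 - 6*u*v^2 + 2*u*v + u + 2*v^3
F^* omega = (5*u*v^2 - 4*u*v + u - 2*v^3 + v^2 + v) du + (5*u^2*v - 2*u^2 - 6*u*v^2 + 2*u*v + u + 2*v^3) dv.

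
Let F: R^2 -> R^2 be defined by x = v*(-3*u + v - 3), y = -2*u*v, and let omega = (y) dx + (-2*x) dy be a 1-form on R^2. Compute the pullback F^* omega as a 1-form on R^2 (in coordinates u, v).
F^* omega = (v^2*(-6*u + 4*v - 12)) du + (6*u*v*(-u - 1)) dv

Using F^*(f dg) = (f ∘ F) d(g ∘ F), substitute each coordinate x_i by F_i(u, v) in f_i, and replace dx_i by d F_i = (∂F_i/∂u) du + (∂F_i/∂v) dv.
  For the x component: f_1(F) = -2*u*v; d F_1 = (-3*v) du + (-3*u + 2*v - 3) dv
  For the y component: f_2(F) = 2*v*(3*u - v + 3); d F_2 = (-2*v) du + (-2*u) dv
Combining and collecting du, dv coefficients:
  coeff of du: v^2*(-6*u + 4*v - 12)
  coeff of dv: 6*u*v*(-u - 1)
F^* omega = (v^2*(-6*u + 4*v - 12)) du + (6*u*v*(-u - 1)) dv.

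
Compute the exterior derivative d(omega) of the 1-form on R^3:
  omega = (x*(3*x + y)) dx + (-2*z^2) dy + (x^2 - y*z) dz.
d(omega) = (-x) dx ∧ dy + (2*x) dx ∧ dz + (3*z) dy ∧ dz

For a 1-form omega = sum_i f_i dx_i, the exterior derivative is
  d(omega) = sum_{i < j} (∂f_j/∂x_i - ∂f_i/∂x_j) dx_i ∧ dx_j.
  coefficient of dx ∧ dy: ∂f_2/∂x - ∂f_1/∂y = ∂(-2*z^2)/∂x - ∂(x*(3*x + y))/∂y = -x
  coefficient of dx ∧ dz: ∂f_3/∂x - ∂f_1/∂z = ∂(x^2 - y*z)/∂x - ∂(x*(3*x + y))/∂z = 2*x
  coefficient of dy ∧ dz: ∂f_3/∂y - ∂f_2/∂z = ∂(x^2 - y*z)/∂y - ∂(-2*z^2)/∂z = 3*z
Assembling: d(omega) = (-x) dx ∧ dy + (2*x) dx ∧ dz + (3*z) dy ∧ dz.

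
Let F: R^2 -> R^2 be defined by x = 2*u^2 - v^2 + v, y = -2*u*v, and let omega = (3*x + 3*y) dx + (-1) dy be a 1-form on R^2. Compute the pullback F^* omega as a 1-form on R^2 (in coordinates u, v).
F^* omega = (24*u^3 - 24*u^2*v - 12*u*v^2 + 12*u*v + 2*v) du + (-12*u^2*v + 6*u^2 + 12*u*v^2 - 6*u*v + 2*u + 6*v^3 - 9*v^2 + 3*v) dv

Using F^*(f dg) = (f ∘ F) d(g ∘ F), substitute each coordinate x_i by F_i(u, v) in f_i, and replace dx_i by d F_i = (∂F_i/∂u) du + (∂F_i/∂v) dv.
  For the x component: f_1(F) = 6*u^2 - 6*u*v - 3*v^2 + 3*v; d F_1 = (4*u) du + (1 - 2*v) dv
  For the y component: f_2(F) = -1; d F_2 = (-2*v) du + (-2*u) dv
Combining and collecting du, dv coefficients:
  coeff of du: 24*u^3 - 24*u^2*v - 12*u*v^2 + 12*u*v + 2*v
  coeff of dv: -12*u^2*v + 6*u^2 + 12*u*v^2 - 6*u*v + 2*u + 6*v^3 - 9*v^2 + 3*v
F^* omega = (24*u^3 - 24*u^2*v - 12*u*v^2 + 12*u*v + 2*v) du + (-12*u^2*v + 6*u^2 + 12*u*v^2 - 6*u*v + 2*u + 6*v^3 - 9*v^2 + 3*v) dv.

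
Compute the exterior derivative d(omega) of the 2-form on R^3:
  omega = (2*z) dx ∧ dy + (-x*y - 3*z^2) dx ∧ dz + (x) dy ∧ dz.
d(omega) = (x + 3) dx ∧ dy ∧ dz

For a 2-form omega = sum_{i<j} g_{ij} dx_i ∧ dx_j, the exterior derivative is
  d(omega) = sum_{i<j} d(g_{ij}) ∧ dx_i ∧ dx_j = sum_{i<j, k} (∂g_{ij}/∂x_k) dx_k ∧ dx_i ∧ dx_j.
Expand each term, using dx_k ∧ dx_i ∧ dx_j = sgn(permutation) dx_{(a)} ∧ dx_{(b)} ∧ dx_{(c)} with (a < b < c) sorted:
  d(2*z) includes (∂/∂z)(2*z) dz = (2) dz, which multiplied by dx ∧ dy gives (2) dx ∧ dy ∧ dz
  d(-x*y - 3*z^2) includes (∂/∂y)(-x*y - 3*z^2) dy = (-x) dy, which multiplied by dx ∧ dz gives (x) dx ∧ dy ∧ dz
  d(x) includes (∂/∂x)(x) dx = (1) dx, which multiplied by dy ∧ dz gives (1) dx ∧ dy ∧ dz
Collecting like 3-forms: d(omega) = (x + 3) dx ∧ dy ∧ dz.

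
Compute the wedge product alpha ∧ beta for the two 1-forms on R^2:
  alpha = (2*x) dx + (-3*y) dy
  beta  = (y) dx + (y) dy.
alpha ∧ beta = (y*(2*x + 3*y)) dx ∧ dy

Distribute the wedge, using dx_i ∧ dx_j = -dx_j ∧ dx_i and dx_i ∧ dx_i = 0. For each pair (i, j) with i < j, the coefficient of dx_i ∧ dx_j in alpha ∧ beta is (alpha_i * beta_j - alpha_j * beta_i). Collecting: alpha ∧ beta = (y*(2*x + 3*y)) dx ∧ dy.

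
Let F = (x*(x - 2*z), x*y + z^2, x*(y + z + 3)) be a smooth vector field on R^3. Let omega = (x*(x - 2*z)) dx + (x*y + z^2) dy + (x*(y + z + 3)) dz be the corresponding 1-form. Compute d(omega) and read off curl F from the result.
d(omega) = (x - 2*z) dy ∧ dz + (-2*x - y - z - 3) dz ∧ dx + (y) dx ∧ dy; curl F = (x - 2*z, -2*x - y - z - 3, y)

d omega = sum_{i<j} (∂f_j/∂x_i - ∂f_i/∂x_j) dx_i ∧ dx_j. Under the identification (dy ∧ dz, dz ∧ dx, dx ∧ dy) ↔ (e_x, e_y, e_z), the coefficients are exactly the components of curl F. Compute:
  ∂R/∂y - ∂Q/∂z = (x) - (2*z) = x - 2*z
  ∂P/∂z - ∂R/∂x = (-2*x) - (y + z + 3) = -2*x - y - z - 3
  ∂Q/∂x - ∂P/∂y = (y) - (0) = y.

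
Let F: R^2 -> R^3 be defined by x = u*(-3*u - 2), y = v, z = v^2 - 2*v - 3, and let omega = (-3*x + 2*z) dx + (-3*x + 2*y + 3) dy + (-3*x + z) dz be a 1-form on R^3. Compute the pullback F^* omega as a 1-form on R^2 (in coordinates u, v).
F^* omega = (-54*u^3 - 54*u^2 - 12*u*v^2 + 24*u*v + 24*u - 4*v^2 + 8*v + 12) du + (18*u^2*v - 9*u^2 + 12*u*v - 6*u + 2*v^3 - 6*v^2 + 9) dv

Using F^*(f dg) = (f ∘ F) d(g ∘ F), substitute each coordinate x_i by F_i(u, v) in f_i, and replace dx_i by d F_i = (∂F_i/∂u) du + (∂F_i/∂v) dv.
  For the x component: f_1(F) = 9*u^2 + 6*u + 2*v^2 - 4*v - 6; d F_1 = (-6*u - 2) du + (0) dv
  For the y component: f_2(F) = 9*u^2 + 6*u + 2*v + 3; d F_2 = (0) du + (1) dv
  For the z component: f_3(F) = 9*u^2 + 6*u + v^2 - 2*v - 3; d F_3 = (0) du + (2*v - 2) dv
Combining and collecting du, dv coefficients:
  coeff of du: -54*u^3 - 54*u^2 - 12*u*v^2 + 24*u*v + 24*u - 4*v^2 + 8*v + 12
  coeff of dv: 18*u^2*v - 9*u^2 + 12*u*v - 6*u + 2*v^3 - 6*v^2 + 9
F^* omega = (-54*u^3 - 54*u^2 - 12*u*v^2 + 24*u*v + 24*u - 4*v^2 + 8*v + 12) du + (18*u^2*v - 9*u^2 + 12*u*v - 6*u + 2*v^3 - 6*v^2 + 9) dv.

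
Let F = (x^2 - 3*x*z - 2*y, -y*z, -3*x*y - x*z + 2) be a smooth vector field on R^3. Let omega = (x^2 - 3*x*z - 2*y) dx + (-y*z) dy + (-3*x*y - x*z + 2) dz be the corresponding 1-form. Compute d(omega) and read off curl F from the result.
d(omega) = (-3*x + y) dy ∧ dz + (-3*x + 3*y + z) dz ∧ dx + (2) dx ∧ dy; curl F = (-3*x + y, -3*x + 3*y + z, 2)

d omega = sum_{i<j} (∂f_j/∂x_i - ∂f_i/∂x_j) dx_i ∧ dx_j. Under the identification (dy ∧ dz, dz ∧ dx, dx ∧ dy) ↔ (e_x, e_y, e_z), the coefficients are exactly the components of curl F. Compute:
  ∂R/∂y - ∂Q/∂z = (-3*x) - (-y) = -3*x + y
  ∂P/∂z - ∂R/∂x = (-3*x) - (-3*y - z) = -3*x + 3*y + z
  ∂Q/∂x - ∂P/∂y = (0) - (-2) = 2.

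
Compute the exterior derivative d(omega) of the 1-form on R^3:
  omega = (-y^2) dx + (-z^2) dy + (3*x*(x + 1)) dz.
d(omega) = (2*y) dx ∧ dy + (6*x + 3) dx ∧ dz + (2*z) dy ∧ dz

For a 1-form omega = sum_i f_i dx_i, the exterior derivative is
  d(omega) = sum_{i < j} (∂f_j/∂x_i - ∂f_i/∂x_j) dx_i ∧ dx_j.
  coefficient of dx ∧ dy: ∂f_2/∂x - ∂f_1/∂y = ∂(-z^2)/∂x - ∂(-y^2)/∂y = 2*y
  coefficient of dx ∧ dz: ∂f_3/∂x - ∂f_1/∂z = ∂(3*x*(x + 1))/∂x - ∂(-y^2)/∂z = 6*x + 3
  coefficient of dy ∧ dz: ∂f_3/∂y - ∂f_2/∂z = ∂(3*x*(x + 1))/∂y - ∂(-z^2)/∂z = 2*z
Assembling: d(omega) = (2*y) dx ∧ dy + (6*x + 3) dx ∧ dz + (2*z) dy ∧ dz.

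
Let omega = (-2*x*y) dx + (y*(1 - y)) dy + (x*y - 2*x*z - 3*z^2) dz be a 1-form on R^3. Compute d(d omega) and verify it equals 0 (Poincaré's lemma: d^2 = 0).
d(d omega) = 0

Step 1: d omega = sum_{i<j} (∂f_j/∂x_i - ∂f_i/∂x_j) dx_i ∧ dx_j:
  coeff of dx ∧ dy: 2*x
  coeff of dx ∧ dz: y - 2*z
  coeff of dy ∧ dz: x
Step 2: Apply d again to each 2-form coefficient. The only possible 3-form in R^3 is dx ∧ dy ∧ dz, with coefficient
  ∂(coeff of dy∧dz)/∂x - ∂(coeff of dx∧dz)/∂y + ∂(coeff of dx∧dy)/∂z
  = ∂/∂x (x) - ∂/∂y (y - 2*z) + ∂/∂z (2*x).
Each of these terms simplifies to sums of mixed partials that cancel in pairs. The result is 0 (by equality of mixed partials for smooth functions — Schwarz / Clairaut).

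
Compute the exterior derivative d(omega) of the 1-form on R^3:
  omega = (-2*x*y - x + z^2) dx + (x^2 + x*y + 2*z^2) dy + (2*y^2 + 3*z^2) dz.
d(omega) = (4*x + y) dx ∧ dy + (-2*z) dx ∧ dz + (4*y - 4*z) dy ∧ dz

For a 1-form omega = sum_i f_i dx_i, the exterior derivative is
  d(omega) = sum_{i < j} (∂f_j/∂x_i - ∂f_i/∂x_j) dx_i ∧ dx_j.
  coefficient of dx ∧ dy: ∂f_2/∂x - ∂f_1/∂y = ∂(x^2 + x*y + 2*z^2)/∂x - ∂(-2*x*y - x + z^2)/∂y = 4*x + y
  coefficient of dx ∧ dz: ∂f_3/∂x - ∂f_1/∂z = ∂(2*y^2 + 3*z^2)/∂x - ∂(-2*x*y - x + z^2)/∂z = -2*z
  coefficient of dy ∧ dz: ∂f_3/∂y - ∂f_2/∂z = ∂(2*y^2 + 3*z^2)/∂y - ∂(x^2 + x*y + 2*z^2)/∂z = 4*y - 4*z
Assembling: d(omega) = (4*x + y) dx ∧ dy + (-2*z) dx ∧ dz + (4*y - 4*z) dy ∧ dz.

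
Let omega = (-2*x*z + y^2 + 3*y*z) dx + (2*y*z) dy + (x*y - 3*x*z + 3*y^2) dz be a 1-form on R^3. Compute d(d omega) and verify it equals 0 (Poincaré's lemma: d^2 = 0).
d(d omega) = 0

Step 1: d omega = sum_{i<j} (∂f_j/∂x_i - ∂f_i/∂x_j) dx_i ∧ dx_j:
  coeff of dx ∧ dy: -2*y - 3*z
  coeff of dx ∧ dz: 2*x - 2*y - 3*z
  coeff of dy ∧ dz: x + 4*y
Step 2: Apply d again to each 2-form coefficient. The only possible 3-form in R^3 is dx ∧ dy ∧ dz, with coefficient
  ∂(coeff of dy∧dz)/∂x - ∂(coeff of dx∧dz)/∂y + ∂(coeff of dx∧dy)/∂z
  = ∂/∂x (x + 4*y) - ∂/∂y (2*x - 2*y - 3*z) + ∂/∂z (-2*y - 3*z).
Each of these terms simplifies to sums of mixed partials that cancel in pairs. The result is 0 (by equality of mixed partials for smooth functions — Schwarz / Clairaut).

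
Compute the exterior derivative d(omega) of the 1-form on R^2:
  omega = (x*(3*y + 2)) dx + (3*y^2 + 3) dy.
d(omega) = (-3*x) dx ∧ dy

For a 1-form omega = sum_i f_i dx_i, the exterior derivative is
  d(omega) = sum_{i < j} (∂f_j/∂x_i - ∂f_i/∂x_j) dx_i ∧ dx_j.
  coefficient of dx ∧ dy: ∂f_2/∂x - ∂f_1/∂y = ∂(3*y^2 + 3)/∂x - ∂(x*(3*y + 2))/∂y = -3*x
Assembling: d(omega) = (-3*x) dx ∧ dy.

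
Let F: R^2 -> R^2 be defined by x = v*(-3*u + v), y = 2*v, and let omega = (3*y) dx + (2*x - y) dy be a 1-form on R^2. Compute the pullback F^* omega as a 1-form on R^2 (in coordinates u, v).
F^* omega = (-18*v^2) du + (2*v*(-15*u + 8*v - 2)) dv

Using F^*(f dg) = (f ∘ F) d(g ∘ F), substitute each coordinate x_i by F_i(u, v) in f_i, and replace dx_i by d F_i = (∂F_i/∂u) du + (∂F_i/∂v) dv.
  For the x component: f_1(F) = 6*v; d F_1 = (-3*v) du + (-3*u + 2*v) dv
  For the y component: f_2(F) = 2*v*(-3*u + v - 1); d F_2 = (0) du + (2) dv
Combining and collecting du, dv coefficients:
  coeff of du: -18*v^2
  coeff of dv: 2*v*(-15*u + 8*v - 2)
F^* omega = (-18*v^2) du + (2*v*(-15*u + 8*v - 2)) dv.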